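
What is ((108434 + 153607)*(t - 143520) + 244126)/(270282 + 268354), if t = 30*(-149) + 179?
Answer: -38732298125/538636 ≈ -71908.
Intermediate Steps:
t = -4291 (t = -4470 + 179 = -4291)
((108434 + 153607)*(t - 143520) + 244126)/(270282 + 268354) = ((108434 + 153607)*(-4291 - 143520) + 244126)/(270282 + 268354) = (262041*(-147811) + 244126)/538636 = (-38732542251 + 244126)*(1/538636) = -38732298125*1/538636 = -38732298125/538636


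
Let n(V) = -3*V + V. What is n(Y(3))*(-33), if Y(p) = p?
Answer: 198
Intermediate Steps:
n(V) = -2*V
n(Y(3))*(-33) = -2*3*(-33) = -6*(-33) = 198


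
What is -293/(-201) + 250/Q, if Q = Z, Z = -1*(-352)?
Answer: 76693/35376 ≈ 2.1679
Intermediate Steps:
Z = 352
Q = 352
-293/(-201) + 250/Q = -293/(-201) + 250/352 = -293*(-1/201) + 250*(1/352) = 293/201 + 125/176 = 76693/35376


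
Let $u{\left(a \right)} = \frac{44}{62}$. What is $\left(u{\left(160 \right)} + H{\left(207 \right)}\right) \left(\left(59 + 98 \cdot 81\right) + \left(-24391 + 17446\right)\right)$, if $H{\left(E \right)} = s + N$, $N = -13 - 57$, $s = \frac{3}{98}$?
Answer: $- \frac{110676186}{1519} \approx -72861.0$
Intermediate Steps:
$u{\left(a \right)} = \frac{22}{31}$ ($u{\left(a \right)} = 44 \cdot \frac{1}{62} = \frac{22}{31}$)
$s = \frac{3}{98}$ ($s = 3 \cdot \frac{1}{98} = \frac{3}{98} \approx 0.030612$)
$N = -70$ ($N = -13 - 57 = -70$)
$H{\left(E \right)} = - \frac{6857}{98}$ ($H{\left(E \right)} = \frac{3}{98} - 70 = - \frac{6857}{98}$)
$\left(u{\left(160 \right)} + H{\left(207 \right)}\right) \left(\left(59 + 98 \cdot 81\right) + \left(-24391 + 17446\right)\right) = \left(\frac{22}{31} - \frac{6857}{98}\right) \left(\left(59 + 98 \cdot 81\right) + \left(-24391 + 17446\right)\right) = - \frac{210411 \left(\left(59 + 7938\right) - 6945\right)}{3038} = - \frac{210411 \left(7997 - 6945\right)}{3038} = \left(- \frac{210411}{3038}\right) 1052 = - \frac{110676186}{1519}$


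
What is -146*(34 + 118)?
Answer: -22192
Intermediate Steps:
-146*(34 + 118) = -146*152 = -1*22192 = -22192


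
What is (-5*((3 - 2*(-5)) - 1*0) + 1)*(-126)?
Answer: 8064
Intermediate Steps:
(-5*((3 - 2*(-5)) - 1*0) + 1)*(-126) = (-5*((3 + 10) + 0) + 1)*(-126) = (-5*(13 + 0) + 1)*(-126) = (-5*13 + 1)*(-126) = (-65 + 1)*(-126) = -64*(-126) = 8064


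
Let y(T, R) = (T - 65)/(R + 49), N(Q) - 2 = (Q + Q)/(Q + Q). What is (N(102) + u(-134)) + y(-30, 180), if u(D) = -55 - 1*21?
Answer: -16812/229 ≈ -73.415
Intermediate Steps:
u(D) = -76 (u(D) = -55 - 21 = -76)
N(Q) = 3 (N(Q) = 2 + (Q + Q)/(Q + Q) = 2 + (2*Q)/((2*Q)) = 2 + (2*Q)*(1/(2*Q)) = 2 + 1 = 3)
y(T, R) = (-65 + T)/(49 + R)
(N(102) + u(-134)) + y(-30, 180) = (3 - 76) + (-65 - 30)/(49 + 180) = -73 - 95/229 = -16812/229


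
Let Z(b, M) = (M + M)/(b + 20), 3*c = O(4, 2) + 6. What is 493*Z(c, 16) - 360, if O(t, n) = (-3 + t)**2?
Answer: 23208/67 ≈ 346.39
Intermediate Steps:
c = 7/3 (c = ((-3 + 4)**2 + 6)/3 = (1**2 + 6)/3 = (1 + 6)/3 = (1/3)*7 = 7/3 ≈ 2.3333)
Z(b, M) = 2*M/(20 + b) (Z(b, M) = (2*M)/(20 + b) = 2*M/(20 + b))
493*Z(c, 16) - 360 = 493*(2*16/(20 + 7/3)) - 360 = 493*(2*16/(67/3)) - 360 = 493*(2*16*(3/67)) - 360 = 493*(96/67) - 360 = 47328/67 - 360 = 23208/67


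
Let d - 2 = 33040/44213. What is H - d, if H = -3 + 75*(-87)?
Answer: -288743930/44213 ≈ -6530.8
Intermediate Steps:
d = 121466/44213 (d = 2 + 33040/44213 = 121466/44213 ≈ 2.7473)
H = -6528 (H = -3 - 6525 = -6528)
H - d = -6528 - 1*121466/44213 = -6528 - 121466/44213 = -288743930/44213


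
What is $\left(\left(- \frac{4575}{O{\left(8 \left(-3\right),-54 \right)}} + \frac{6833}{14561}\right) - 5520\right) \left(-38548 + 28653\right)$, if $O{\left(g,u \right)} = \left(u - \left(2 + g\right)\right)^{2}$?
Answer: $\frac{815005443639385}{14910464} \approx 5.466 \cdot 10^{7}$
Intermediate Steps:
$O{\left(g,u \right)} = \left(-2 + u - g\right)^{2}$
$\left(\left(- \frac{4575}{O{\left(8 \left(-3\right),-54 \right)}} + \frac{6833}{14561}\right) - 5520\right) \left(-38548 + 28653\right) = \left(\left(- \frac{4575}{\left(2 + 8 \left(-3\right) - -54\right)^{2}} + \frac{6833}{14561}\right) - 5520\right) \left(-38548 + 28653\right) = \left(\left(- \frac{4575}{\left(2 - 24 + 54\right)^{2}} + 6833 \cdot \frac{1}{14561}\right) - 5520\right) \left(-9895\right) = \left(\left(- \frac{4575}{32^{2}} + \frac{6833}{14561}\right) - 5520\right) \left(-9895\right) = \left(\left(- \frac{4575}{1024} + \frac{6833}{14561}\right) - 5520\right) \left(-9895\right) = \left(- \frac{59619583}{14910464} - 5520\right) \left(-9895\right) = \left(- \frac{82365380863}{14910464}\right) \left(-9895\right) = \frac{815005443639385}{14910464}$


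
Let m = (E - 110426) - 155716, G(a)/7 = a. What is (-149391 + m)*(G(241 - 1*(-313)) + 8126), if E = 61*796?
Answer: -4405191908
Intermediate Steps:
E = 48556
G(a) = 7*a
m = -217586 (m = (48556 - 110426) - 155716 = -61870 - 155716 = -217586)
(-149391 + m)*(G(241 - 1*(-313)) + 8126) = (-149391 - 217586)*(7*(241 - 1*(-313)) + 8126) = -366977*(7*(241 + 313) + 8126) = -366977*(7*554 + 8126) = -366977*(3878 + 8126) = -366977*12004 = -4405191908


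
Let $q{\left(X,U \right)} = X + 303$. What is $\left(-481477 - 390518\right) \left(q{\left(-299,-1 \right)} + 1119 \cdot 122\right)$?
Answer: $-119046501390$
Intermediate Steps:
$q{\left(X,U \right)} = 303 + X$
$\left(-481477 - 390518\right) \left(q{\left(-299,-1 \right)} + 1119 \cdot 122\right) = \left(-481477 - 390518\right) \left(\left(303 - 299\right) + 1119 \cdot 122\right) = - 871995 \left(4 + 136518\right) = \left(-871995\right) 136522 = -119046501390$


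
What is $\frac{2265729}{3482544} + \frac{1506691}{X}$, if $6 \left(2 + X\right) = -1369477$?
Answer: $- \frac{9459938422981}{1589768566672} \approx -5.9505$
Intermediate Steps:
$X = - \frac{1369489}{6}$ ($X = -2 + \frac{1}{6} \left(-1369477\right) = -2 - \frac{1369477}{6} = - \frac{1369489}{6} \approx -2.2825 \cdot 10^{5}$)
$\frac{2265729}{3482544} + \frac{1506691}{X} = \frac{2265729}{3482544} + \frac{1506691}{- \frac{1369489}{6}} = 2265729 \cdot \frac{1}{3482544} + 1506691 \left(- \frac{6}{1369489}\right) = \frac{755243}{1160848} - \frac{9040146}{1369489} = - \frac{9459938422981}{1589768566672}$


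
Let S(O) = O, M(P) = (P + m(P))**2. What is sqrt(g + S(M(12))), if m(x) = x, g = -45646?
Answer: I*sqrt(45070) ≈ 212.3*I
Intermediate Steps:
M(P) = 4*P**2 (M(P) = (P + P)**2 = (2*P)**2 = 4*P**2)
sqrt(g + S(M(12))) = sqrt(-45646 + 4*12**2) = sqrt(-45646 + 4*144) = sqrt(-45646 + 576) = sqrt(-45070) = I*sqrt(45070)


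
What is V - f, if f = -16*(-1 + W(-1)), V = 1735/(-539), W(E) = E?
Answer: -18983/539 ≈ -35.219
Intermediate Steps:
V = -1735/539 (V = 1735*(-1/539) = -1735/539 ≈ -3.2189)
f = 32 (f = -16*(-1 - 1) = -16*(-2) = 32)
V - f = -1735/539 - 1*32 = -1735/539 - 32 = -18983/539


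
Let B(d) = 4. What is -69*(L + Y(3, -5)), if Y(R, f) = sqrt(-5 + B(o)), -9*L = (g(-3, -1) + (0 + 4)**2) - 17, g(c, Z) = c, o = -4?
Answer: -92/3 - 69*I ≈ -30.667 - 69.0*I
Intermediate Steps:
L = 4/9 (L = -((-3 + (0 + 4)**2) - 17)/9 = -((-3 + 4**2) - 17)/9 = -((-3 + 16) - 17)/9 = -(13 - 17)/9 = -1/9*(-4) = 4/9 ≈ 0.44444)
Y(R, f) = I (Y(R, f) = sqrt(-5 + 4) = sqrt(-1) = I)
-69*(L + Y(3, -5)) = -69*(4/9 + I) = -92/3 - 69*I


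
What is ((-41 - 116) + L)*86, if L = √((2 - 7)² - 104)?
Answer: -13502 + 86*I*√79 ≈ -13502.0 + 764.38*I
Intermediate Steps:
L = I*√79 (L = √((-5)² - 104) = √(25 - 104) = √(-79) = I*√79 ≈ 8.8882*I)
((-41 - 116) + L)*86 = ((-41 - 116) + I*√79)*86 = (-157 + I*√79)*86 = -13502 + 86*I*√79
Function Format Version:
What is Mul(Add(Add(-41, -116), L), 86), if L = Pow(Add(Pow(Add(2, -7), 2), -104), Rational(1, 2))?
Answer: Add(-13502, Mul(86, I, Pow(79, Rational(1, 2)))) ≈ Add(-13502., Mul(764.38, I))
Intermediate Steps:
L = Mul(I, Pow(79, Rational(1, 2))) (L = Pow(Add(Pow(-5, 2), -104), Rational(1, 2)) = Pow(Add(25, -104), Rational(1, 2)) = Pow(-79, Rational(1, 2)) = Mul(I, Pow(79, Rational(1, 2))) ≈ Mul(8.8882, I))
Mul(Add(Add(-41, -116), L), 86) = Mul(Add(Add(-41, -116), Mul(I, Pow(79, Rational(1, 2)))), 86) = Mul(Add(-157, Mul(I, Pow(79, Rational(1, 2)))), 86) = Add(-13502, Mul(86, I, Pow(79, Rational(1, 2))))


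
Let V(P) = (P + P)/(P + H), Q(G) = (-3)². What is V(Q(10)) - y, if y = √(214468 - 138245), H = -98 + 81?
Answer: -9/4 - √76223 ≈ -278.33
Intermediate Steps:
Q(G) = 9
H = -17
y = √76223 ≈ 276.08
V(P) = 2*P/(-17 + P) (V(P) = (P + P)/(P - 17) = (2*P)/(-17 + P) = 2*P/(-17 + P))
V(Q(10)) - y = 2*9/(-17 + 9) - √76223 = 2*9/(-8) - √76223 = 2*9*(-⅛) - √76223 = -9/4 - √76223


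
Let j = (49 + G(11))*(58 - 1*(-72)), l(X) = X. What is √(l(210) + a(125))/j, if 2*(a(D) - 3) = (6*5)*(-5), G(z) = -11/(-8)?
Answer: 4*√138/26195 ≈ 0.0017938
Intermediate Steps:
G(z) = 11/8 (G(z) = -11*(-⅛) = 11/8)
a(D) = -72 (a(D) = 3 + ((6*5)*(-5))/2 = 3 + (30*(-5))/2 = 3 + (½)*(-150) = 3 - 75 = -72)
j = 26195/4 (j = (49 + 11/8)*(58 - 1*(-72)) = 403*(58 + 72)/8 = (403/8)*130 = 26195/4 ≈ 6548.8)
√(l(210) + a(125))/j = √(210 - 72)/(26195/4) = √138*(4/26195) = 4*√138/26195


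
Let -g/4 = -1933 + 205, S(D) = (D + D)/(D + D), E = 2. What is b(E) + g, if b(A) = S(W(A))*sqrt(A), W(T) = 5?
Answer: 6912 + sqrt(2) ≈ 6913.4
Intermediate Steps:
S(D) = 1 (S(D) = (2*D)/((2*D)) = (2*D)*(1/(2*D)) = 1)
g = 6912 (g = -4*(-1933 + 205) = -4*(-1728) = 6912)
b(A) = sqrt(A) (b(A) = 1*sqrt(A) = sqrt(A))
b(E) + g = sqrt(2) + 6912 = 6912 + sqrt(2)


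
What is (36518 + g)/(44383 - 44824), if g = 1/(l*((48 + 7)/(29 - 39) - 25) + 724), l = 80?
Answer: -62664887/756756 ≈ -82.807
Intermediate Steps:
g = -1/1716 (g = 1/(80*((48 + 7)/(29 - 39) - 25) + 724) = 1/(80*(55/(-10) - 25) + 724) = 1/(80*(55*(-⅒) - 25) + 724) = 1/(80*(-11/2 - 25) + 724) = 1/(80*(-61/2) + 724) = 1/(-2440 + 724) = 1/(-1716) = -1/1716 ≈ -0.00058275)
(36518 + g)/(44383 - 44824) = (36518 - 1/1716)/(44383 - 44824) = (62664887/1716)/(-441) = (62664887/1716)*(-1/441) = -62664887/756756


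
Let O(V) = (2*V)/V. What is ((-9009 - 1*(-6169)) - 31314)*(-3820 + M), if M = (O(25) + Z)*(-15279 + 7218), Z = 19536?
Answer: 5379242636252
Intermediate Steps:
O(V) = 2
M = -157495818 (M = (2 + 19536)*(-15279 + 7218) = 19538*(-8061) = -157495818)
((-9009 - 1*(-6169)) - 31314)*(-3820 + M) = ((-9009 - 1*(-6169)) - 31314)*(-3820 - 157495818) = ((-9009 + 6169) - 31314)*(-157499638) = (-2840 - 31314)*(-157499638) = -34154*(-157499638) = 5379242636252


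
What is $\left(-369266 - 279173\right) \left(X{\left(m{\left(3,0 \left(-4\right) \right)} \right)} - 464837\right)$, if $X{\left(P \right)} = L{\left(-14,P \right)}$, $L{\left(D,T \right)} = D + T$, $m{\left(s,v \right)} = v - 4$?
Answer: $301430111345$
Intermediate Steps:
$m{\left(s,v \right)} = -4 + v$ ($m{\left(s,v \right)} = v - 4 = -4 + v$)
$X{\left(P \right)} = -14 + P$
$\left(-369266 - 279173\right) \left(X{\left(m{\left(3,0 \left(-4\right) \right)} \right)} - 464837\right) = \left(-369266 - 279173\right) \left(\left(-14 + \left(-4 + 0 \left(-4\right)\right)\right) - 464837\right) = - 648439 \left(\left(-14 + \left(-4 + 0\right)\right) - 464837\right) = - 648439 \left(\left(-14 - 4\right) - 464837\right) = - 648439 \left(-18 - 464837\right) = \left(-648439\right) \left(-464855\right) = 301430111345$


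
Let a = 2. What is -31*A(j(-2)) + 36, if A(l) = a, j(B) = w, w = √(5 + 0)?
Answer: -26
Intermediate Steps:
w = √5 ≈ 2.2361
j(B) = √5
A(l) = 2
-31*A(j(-2)) + 36 = -31*2 + 36 = -62 + 36 = -26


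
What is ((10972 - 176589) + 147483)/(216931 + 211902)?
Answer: -18134/428833 ≈ -0.042287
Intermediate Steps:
((10972 - 176589) + 147483)/(216931 + 211902) = (-165617 + 147483)/428833 = -18134*1/428833 = -18134/428833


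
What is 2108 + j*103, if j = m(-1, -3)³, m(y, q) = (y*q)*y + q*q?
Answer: 24356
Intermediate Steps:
m(y, q) = q² + q*y² (m(y, q) = (q*y)*y + q² = q*y² + q² = q² + q*y²)
j = 216 (j = (-3*(-3 + (-1)²))³ = (-3*(-3 + 1))³ = (-3*(-2))³ = 6³ = 216)
2108 + j*103 = 2108 + 216*103 = 2108 + 22248 = 24356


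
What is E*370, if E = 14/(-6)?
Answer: -2590/3 ≈ -863.33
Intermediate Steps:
E = -7/3 (E = 14*(-⅙) = -7/3 ≈ -2.3333)
E*370 = -7/3*370 = -2590/3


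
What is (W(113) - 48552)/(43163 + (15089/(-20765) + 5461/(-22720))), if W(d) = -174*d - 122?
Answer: -6447922549760/4072603690131 ≈ -1.5832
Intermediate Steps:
W(d) = -122 - 174*d
(W(113) - 48552)/(43163 + (15089/(-20765) + 5461/(-22720))) = ((-122 - 174*113) - 48552)/(43163 + (15089/(-20765) + 5461/(-22720))) = ((-122 - 19662) - 48552)/(43163 + (15089*(-1/20765) + 5461*(-1/22720))) = (-19784 - 48552)/(43163 + (-15089/20765 - 5461/22720)) = -68336/(43163 - 91243949/94356160) = -68336/4072603690131/94356160 = -68336*94356160/4072603690131 = -6447922549760/4072603690131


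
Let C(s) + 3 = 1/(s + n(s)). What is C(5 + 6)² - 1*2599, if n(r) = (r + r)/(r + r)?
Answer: -373031/144 ≈ -2590.5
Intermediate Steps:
n(r) = 1 (n(r) = (2*r)/((2*r)) = (2*r)*(1/(2*r)) = 1)
C(s) = -3 + 1/(1 + s) (C(s) = -3 + 1/(s + 1) = -3 + 1/(1 + s))
C(5 + 6)² - 1*2599 = ((-2 - 3*(5 + 6))/(1 + (5 + 6)))² - 1*2599 = ((-2 - 3*11)/(1 + 11))² - 2599 = ((-2 - 33)/12)² - 2599 = ((1/12)*(-35))² - 2599 = (-35/12)² - 2599 = 1225/144 - 2599 = -373031/144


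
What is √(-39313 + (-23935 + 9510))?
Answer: I*√53738 ≈ 231.81*I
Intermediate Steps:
√(-39313 + (-23935 + 9510)) = √(-39313 - 14425) = √(-53738) = I*√53738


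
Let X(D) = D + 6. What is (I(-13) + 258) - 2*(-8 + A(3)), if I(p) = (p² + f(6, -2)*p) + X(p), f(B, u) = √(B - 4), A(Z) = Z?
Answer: 430 - 13*√2 ≈ 411.62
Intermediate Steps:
f(B, u) = √(-4 + B)
X(D) = 6 + D
I(p) = 6 + p + p² + p*√2 (I(p) = (p² + √(-4 + 6)*p) + (6 + p) = (p² + √2*p) + (6 + p) = (p² + p*√2) + (6 + p) = 6 + p + p² + p*√2)
(I(-13) + 258) - 2*(-8 + A(3)) = ((6 - 13 + (-13)² - 13*√2) + 258) - 2*(-8 + 3) = ((6 - 13 + 169 - 13*√2) + 258) - 2*(-5) = ((162 - 13*√2) + 258) + 10 = (420 - 13*√2) + 10 = 430 - 13*√2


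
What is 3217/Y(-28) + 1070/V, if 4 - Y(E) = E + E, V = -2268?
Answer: 602663/11340 ≈ 53.145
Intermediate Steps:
Y(E) = 4 - 2*E (Y(E) = 4 - (E + E) = 4 - 2*E)
3217/Y(-28) + 1070/V = 3217/(4 - 2*(-28)) + 1070/(-2268) = 3217/(4 + 56) + 1070*(-1/2268) = 3217/60 - 535/1134 = 602663/11340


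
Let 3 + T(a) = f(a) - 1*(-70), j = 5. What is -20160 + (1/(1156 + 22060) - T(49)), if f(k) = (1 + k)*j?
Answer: -475394031/23216 ≈ -20477.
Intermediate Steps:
f(k) = 5 + 5*k (f(k) = (1 + k)*5 = 5 + 5*k)
T(a) = 72 + 5*a (T(a) = -3 + ((5 + 5*a) - 1*(-70)) = -3 + ((5 + 5*a) + 70) = -3 + (75 + 5*a) = 72 + 5*a)
-20160 + (1/(1156 + 22060) - T(49)) = -20160 + (1/(1156 + 22060) - (72 + 5*49)) = -20160 + (1/23216 - (72 + 245)) = -20160 + (1/23216 - 1*317) = -20160 + (1/23216 - 317) = -20160 - 7359471/23216 = -475394031/23216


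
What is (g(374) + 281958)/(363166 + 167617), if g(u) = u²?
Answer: 421834/530783 ≈ 0.79474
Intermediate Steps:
(g(374) + 281958)/(363166 + 167617) = (374² + 281958)/(363166 + 167617) = (139876 + 281958)/530783 = 421834*(1/530783) = 421834/530783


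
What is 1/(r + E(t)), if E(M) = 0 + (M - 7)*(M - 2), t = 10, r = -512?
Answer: -1/488 ≈ -0.0020492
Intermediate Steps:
E(M) = (-7 + M)*(-2 + M) (E(M) = 0 + (-7 + M)*(-2 + M) = (-7 + M)*(-2 + M))
1/(r + E(t)) = 1/(-512 + (14 + 10² - 9*10)) = 1/(-512 + (14 + 100 - 90)) = 1/(-512 + 24) = 1/(-488) = -1/488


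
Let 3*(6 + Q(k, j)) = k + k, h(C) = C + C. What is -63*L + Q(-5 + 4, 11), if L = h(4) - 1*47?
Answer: 7351/3 ≈ 2450.3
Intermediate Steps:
h(C) = 2*C
L = -39 (L = 2*4 - 1*47 = 8 - 47 = -39)
Q(k, j) = -6 + 2*k/3 (Q(k, j) = -6 + (k + k)/3 = -6 + (2*k)/3 = -6 + 2*k/3)
-63*L + Q(-5 + 4, 11) = -63*(-39) + (-6 + 2*(-5 + 4)/3) = 2457 + (-6 + (⅔)*(-1)) = 2457 + (-6 - ⅔) = 2457 - 20/3 = 7351/3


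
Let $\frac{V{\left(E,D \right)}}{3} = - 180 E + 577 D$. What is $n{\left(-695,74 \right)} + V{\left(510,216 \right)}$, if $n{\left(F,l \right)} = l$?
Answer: $98570$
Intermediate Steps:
$V{\left(E,D \right)} = - 540 E + 1731 D$ ($V{\left(E,D \right)} = 3 \left(- 180 E + 577 D\right) = - 540 E + 1731 D$)
$n{\left(-695,74 \right)} + V{\left(510,216 \right)} = 74 + \left(\left(-540\right) 510 + 1731 \cdot 216\right) = 74 + \left(-275400 + 373896\right) = 74 + 98496 = 98570$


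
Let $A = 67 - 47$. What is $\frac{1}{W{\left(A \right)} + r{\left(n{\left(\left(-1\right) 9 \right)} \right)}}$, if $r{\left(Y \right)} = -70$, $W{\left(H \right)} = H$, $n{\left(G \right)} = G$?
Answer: $- \frac{1}{50} \approx -0.02$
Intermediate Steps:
$A = 20$ ($A = 67 - 47 = 20$)
$\frac{1}{W{\left(A \right)} + r{\left(n{\left(\left(-1\right) 9 \right)} \right)}} = \frac{1}{20 - 70} = \frac{1}{-50} = - \frac{1}{50}$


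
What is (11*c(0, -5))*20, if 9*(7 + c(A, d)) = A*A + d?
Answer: -14960/9 ≈ -1662.2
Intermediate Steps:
c(A, d) = -7 + d/9 + A**2/9 (c(A, d) = -7 + (A*A + d)/9 = -7 + (A**2 + d)/9 = -7 + (d + A**2)/9 = -7 + (d/9 + A**2/9) = -7 + d/9 + A**2/9)
(11*c(0, -5))*20 = (11*(-7 + (1/9)*(-5) + (1/9)*0**2))*20 = (11*(-7 - 5/9 + (1/9)*0))*20 = (11*(-7 - 5/9 + 0))*20 = (11*(-68/9))*20 = -748/9*20 = -14960/9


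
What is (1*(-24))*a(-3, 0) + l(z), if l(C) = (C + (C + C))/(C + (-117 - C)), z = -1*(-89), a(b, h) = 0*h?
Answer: -89/39 ≈ -2.2821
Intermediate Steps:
a(b, h) = 0
z = 89
l(C) = -C/39 (l(C) = (C + 2*C)/(-117) = (3*C)*(-1/117) = -C/39)
(1*(-24))*a(-3, 0) + l(z) = (1*(-24))*0 - 1/39*89 = -24*0 - 89/39 = 0 - 89/39 = -89/39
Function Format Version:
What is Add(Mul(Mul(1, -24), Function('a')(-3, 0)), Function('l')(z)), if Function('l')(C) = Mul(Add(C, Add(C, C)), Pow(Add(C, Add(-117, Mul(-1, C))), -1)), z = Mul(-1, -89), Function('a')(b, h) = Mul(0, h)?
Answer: Rational(-89, 39) ≈ -2.2821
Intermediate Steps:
Function('a')(b, h) = 0
z = 89
Function('l')(C) = Mul(Rational(-1, 39), C) (Function('l')(C) = Mul(Add(C, Mul(2, C)), Pow(-117, -1)) = Mul(Mul(3, C), Rational(-1, 117)) = Mul(Rational(-1, 39), C))
Add(Mul(Mul(1, -24), Function('a')(-3, 0)), Function('l')(z)) = Add(Mul(Mul(1, -24), 0), Mul(Rational(-1, 39), 89)) = Add(Mul(-24, 0), Rational(-89, 39)) = Add(0, Rational(-89, 39)) = Rational(-89, 39)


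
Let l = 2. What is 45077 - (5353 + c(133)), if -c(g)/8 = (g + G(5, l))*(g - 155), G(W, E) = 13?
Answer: 14028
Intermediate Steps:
c(g) = -8*(-155 + g)*(13 + g) (c(g) = -8*(g + 13)*(g - 155) = -8*(13 + g)*(-155 + g) = -8*(-155 + g)*(13 + g))
45077 - (5353 + c(133)) = 45077 - (5353 + (16120 - 8*133² + 1136*133)) = 45077 - (5353 + (16120 - 8*17689 + 151088)) = 45077 - (5353 + (16120 - 141512 + 151088)) = 45077 - (5353 + 25696) = 45077 - 1*31049 = 45077 - 31049 = 14028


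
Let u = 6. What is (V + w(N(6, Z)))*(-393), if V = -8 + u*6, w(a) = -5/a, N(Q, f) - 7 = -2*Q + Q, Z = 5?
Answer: -9039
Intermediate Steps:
N(Q, f) = 7 - Q (N(Q, f) = 7 + (-2*Q + Q) = 7 - Q)
V = 28 (V = -8 + 6*6 = -8 + 36 = 28)
(V + w(N(6, Z)))*(-393) = (28 - 5/(7 - 1*6))*(-393) = (28 - 5/(7 - 6))*(-393) = (28 - 5/1)*(-393) = (28 - 5*1)*(-393) = (28 - 5)*(-393) = 23*(-393) = -9039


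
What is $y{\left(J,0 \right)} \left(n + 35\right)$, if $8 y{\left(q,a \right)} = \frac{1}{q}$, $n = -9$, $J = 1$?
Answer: $\frac{13}{4} \approx 3.25$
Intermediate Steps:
$y{\left(q,a \right)} = \frac{1}{8 q}$
$y{\left(J,0 \right)} \left(n + 35\right) = \frac{1}{8 \cdot 1} \left(-9 + 35\right) = \frac{1}{8} \cdot 1 \cdot 26 = \frac{1}{8} \cdot 26 = \frac{13}{4}$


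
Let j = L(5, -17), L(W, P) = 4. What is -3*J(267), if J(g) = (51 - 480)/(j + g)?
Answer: 1287/271 ≈ 4.7491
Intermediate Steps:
j = 4
J(g) = -429/(4 + g) (J(g) = (51 - 480)/(4 + g) = -429/(4 + g))
-3*J(267) = -(-1287)/(4 + 267) = -(-1287)/271 = -3*(-429/271) = 1287/271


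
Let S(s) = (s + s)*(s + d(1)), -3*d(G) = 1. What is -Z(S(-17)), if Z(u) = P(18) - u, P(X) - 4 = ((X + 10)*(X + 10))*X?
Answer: -40580/3 ≈ -13527.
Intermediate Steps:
d(G) = -1/3 (d(G) = -1/3*1 = -1/3)
P(X) = 4 + X*(10 + X)**2 (P(X) = 4 + ((X + 10)*(X + 10))*X = 4 + ((10 + X)*(10 + X))*X = 4 + (10 + X)**2*X = 4 + X*(10 + X)**2)
S(s) = 2*s*(-1/3 + s) (S(s) = (s + s)*(s - 1/3) = (2*s)*(-1/3 + s) = 2*s*(-1/3 + s))
Z(u) = 14116 - u (Z(u) = (4 + 18*(10 + 18)**2) - u = (4 + 18*28**2) - u = (4 + 18*784) - u = (4 + 14112) - u = 14116 - u)
-Z(S(-17)) = -(14116 - 2*(-17)*(-1 + 3*(-17))/3) = -(14116 - 2*(-17)*(-1 - 51)/3) = -(14116 - 2*(-17)*(-52)/3) = -(14116 - 1*1768/3) = -(14116 - 1768/3) = -1*40580/3 = -40580/3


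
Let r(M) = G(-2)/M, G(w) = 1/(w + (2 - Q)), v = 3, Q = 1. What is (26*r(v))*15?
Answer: -130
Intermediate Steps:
G(w) = 1/(1 + w) (G(w) = 1/(w + (2 - 1*1)) = 1/(w + (2 - 1)) = 1/(w + 1) = 1/(1 + w))
r(M) = -1/M (r(M) = 1/((1 - 2)*M) = 1/((-1)*M) = -1/M)
(26*r(v))*15 = (26*(-1/3))*15 = (26*(-1*⅓))*15 = (26*(-⅓))*15 = -26/3*15 = -130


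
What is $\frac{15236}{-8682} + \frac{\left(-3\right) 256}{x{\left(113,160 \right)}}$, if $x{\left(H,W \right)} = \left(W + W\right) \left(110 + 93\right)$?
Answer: $- \frac{7784362}{4406115} \approx -1.7667$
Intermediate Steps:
$x{\left(H,W \right)} = 406 W$ ($x{\left(H,W \right)} = 2 W 203 = 406 W$)
$\frac{15236}{-8682} + \frac{\left(-3\right) 256}{x{\left(113,160 \right)}} = \frac{15236}{-8682} + \frac{\left(-3\right) 256}{406 \cdot 160} = 15236 \left(- \frac{1}{8682}\right) - \frac{768}{64960} = - \frac{7618}{4341} - \frac{12}{1015} = - \frac{7784362}{4406115}$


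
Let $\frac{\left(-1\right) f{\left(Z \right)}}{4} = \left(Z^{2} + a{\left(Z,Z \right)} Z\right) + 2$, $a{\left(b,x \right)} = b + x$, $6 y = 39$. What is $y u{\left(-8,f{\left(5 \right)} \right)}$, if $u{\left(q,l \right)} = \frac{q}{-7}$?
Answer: $\frac{52}{7} \approx 7.4286$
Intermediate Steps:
$y = \frac{13}{2}$ ($y = \frac{1}{6} \cdot 39 = \frac{13}{2} \approx 6.5$)
$f{\left(Z \right)} = -8 - 12 Z^{2}$ ($f{\left(Z \right)} = - 4 \left(\left(Z^{2} + \left(Z + Z\right) Z\right) + 2\right) = - 4 \left(\left(Z^{2} + 2 Z Z\right) + 2\right) = - 4 \left(\left(Z^{2} + 2 Z^{2}\right) + 2\right) = - 4 \left(3 Z^{2} + 2\right) = - 4 \left(2 + 3 Z^{2}\right) = -8 - 12 Z^{2}$)
$u{\left(q,l \right)} = - \frac{q}{7}$ ($u{\left(q,l \right)} = q \left(- \frac{1}{7}\right) = - \frac{q}{7}$)
$y u{\left(-8,f{\left(5 \right)} \right)} = \frac{13 \left(\left(- \frac{1}{7}\right) \left(-8\right)\right)}{2} = \frac{13}{2} \cdot \frac{8}{7} = \frac{52}{7}$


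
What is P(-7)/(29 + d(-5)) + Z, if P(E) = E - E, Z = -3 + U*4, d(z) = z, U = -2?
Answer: -11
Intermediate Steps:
Z = -11 (Z = -3 - 2*4 = -3 - 8 = -11)
P(E) = 0
P(-7)/(29 + d(-5)) + Z = 0/(29 - 5) - 11 = 0/24 - 11 = (1/24)*0 - 11 = 0 - 11 = -11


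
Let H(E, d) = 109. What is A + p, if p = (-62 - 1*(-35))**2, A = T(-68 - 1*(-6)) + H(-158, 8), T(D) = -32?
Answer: 806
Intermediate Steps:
A = 77 (A = -32 + 109 = 77)
p = 729 (p = (-62 + 35)**2 = (-27)**2 = 729)
A + p = 77 + 729 = 806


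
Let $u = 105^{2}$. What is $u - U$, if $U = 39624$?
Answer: $-28599$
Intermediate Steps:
$u = 11025$
$u - U = 11025 - 39624 = -28599$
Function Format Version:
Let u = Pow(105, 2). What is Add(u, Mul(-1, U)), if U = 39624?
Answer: -28599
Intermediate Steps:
u = 11025
Add(u, Mul(-1, U)) = Add(11025, Mul(-1, 39624)) = Add(11025, -39624) = -28599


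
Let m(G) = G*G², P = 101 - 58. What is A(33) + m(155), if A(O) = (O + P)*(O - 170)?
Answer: 3713463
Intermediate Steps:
P = 43
A(O) = (-170 + O)*(43 + O) (A(O) = (O + 43)*(O - 170) = (43 + O)*(-170 + O) = (-170 + O)*(43 + O))
m(G) = G³
A(33) + m(155) = (-7310 + 33² - 127*33) + 155³ = (-7310 + 1089 - 4191) + 3723875 = -10412 + 3723875 = 3713463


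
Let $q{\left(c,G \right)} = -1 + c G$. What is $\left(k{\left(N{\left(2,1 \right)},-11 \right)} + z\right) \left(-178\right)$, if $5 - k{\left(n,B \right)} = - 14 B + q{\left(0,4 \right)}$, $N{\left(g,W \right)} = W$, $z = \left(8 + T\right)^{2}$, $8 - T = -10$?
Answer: $-93984$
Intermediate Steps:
$T = 18$ ($T = 8 - -10 = 8 + 10 = 18$)
$q{\left(c,G \right)} = -1 + G c$
$z = 676$ ($z = \left(8 + 18\right)^{2} = 26^{2} = 676$)
$k{\left(n,B \right)} = 6 + 14 B$ ($k{\left(n,B \right)} = 5 - \left(- 14 B + \left(-1 + 4 \cdot 0\right)\right) = 5 - \left(- 14 B + \left(-1 + 0\right)\right) = 5 - \left(- 14 B - 1\right) = 5 - \left(-1 - 14 B\right) = 5 + \left(1 + 14 B\right) = 6 + 14 B$)
$\left(k{\left(N{\left(2,1 \right)},-11 \right)} + z\right) \left(-178\right) = \left(\left(6 + 14 \left(-11\right)\right) + 676\right) \left(-178\right) = \left(\left(6 - 154\right) + 676\right) \left(-178\right) = \left(-148 + 676\right) \left(-178\right) = 528 \left(-178\right) = -93984$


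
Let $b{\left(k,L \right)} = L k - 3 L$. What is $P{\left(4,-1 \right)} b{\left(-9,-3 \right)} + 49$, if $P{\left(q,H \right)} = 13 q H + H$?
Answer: $-1859$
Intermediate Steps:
$b{\left(k,L \right)} = - 3 L + L k$
$P{\left(q,H \right)} = H + 13 H q$ ($P{\left(q,H \right)} = 13 H q + H = H + 13 H q$)
$P{\left(4,-1 \right)} b{\left(-9,-3 \right)} + 49 = - (1 + 13 \cdot 4) \left(- 3 \left(-3 - 9\right)\right) + 49 = - (1 + 52) \left(\left(-3\right) \left(-12\right)\right) + 49 = \left(-1\right) 53 \cdot 36 + 49 = \left(-53\right) 36 + 49 = -1908 + 49 = -1859$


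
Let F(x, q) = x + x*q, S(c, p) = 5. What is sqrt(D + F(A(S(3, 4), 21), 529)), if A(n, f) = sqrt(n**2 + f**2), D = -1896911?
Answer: sqrt(-1896911 + 530*sqrt(466)) ≈ 1373.1*I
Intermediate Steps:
A(n, f) = sqrt(f**2 + n**2)
F(x, q) = x + q*x
sqrt(D + F(A(S(3, 4), 21), 529)) = sqrt(-1896911 + sqrt(21**2 + 5**2)*(1 + 529)) = sqrt(-1896911 + sqrt(441 + 25)*530) = sqrt(-1896911 + sqrt(466)*530) = sqrt(-1896911 + 530*sqrt(466))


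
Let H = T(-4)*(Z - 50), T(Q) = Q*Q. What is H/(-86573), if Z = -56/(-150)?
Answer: 59552/6492975 ≈ 0.0091718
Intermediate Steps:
T(Q) = Q²
Z = 28/75 (Z = -56*(-1/150) = 28/75 ≈ 0.37333)
H = -59552/75 (H = (-4)²*(28/75 - 50) = 16*(-3722/75) = -59552/75 ≈ -794.03)
H/(-86573) = -59552/75/(-86573) = -59552/75*(-1/86573) = 59552/6492975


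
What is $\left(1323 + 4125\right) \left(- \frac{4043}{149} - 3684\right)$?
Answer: $- \frac{3012520632}{149} \approx -2.0218 \cdot 10^{7}$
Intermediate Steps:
$\left(1323 + 4125\right) \left(- \frac{4043}{149} - 3684\right) = 5448 \left(\left(-4043\right) \frac{1}{149} - 3684\right) = 5448 \left(- \frac{4043}{149} - 3684\right) = 5448 \left(- \frac{552959}{149}\right) = - \frac{3012520632}{149}$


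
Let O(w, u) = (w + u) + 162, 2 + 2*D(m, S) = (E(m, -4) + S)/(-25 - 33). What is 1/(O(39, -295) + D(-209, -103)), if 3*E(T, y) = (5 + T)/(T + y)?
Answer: -24708/2325389 ≈ -0.010625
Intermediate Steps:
E(T, y) = (5 + T)/(3*(T + y)) (E(T, y) = ((5 + T)/(T + y))/3 = (5 + T)/(3*(T + y)))
D(m, S) = -1 - S/116 - (5 + m)/(348*(-4 + m)) (D(m, S) = -1 + (((5 + m)/(3*(m - 4)) + S)/(-25 - 33))/2 = -1 + (((5 + m)/(3*(-4 + m)) + S)/(-58))/2 = -1 + ((S + (5 + m)/(3*(-4 + m)))*(-1/58))/2 = -1 + (-S/58 - (5 + m)/(174*(-4 + m)))/2 = -1 + (-S/116 - (5 + m)/(348*(-4 + m))) = -1 - S/116 - (5 + m)/(348*(-4 + m)))
O(w, u) = 162 + u + w (O(w, u) = (u + w) + 162 = 162 + u + w)
1/(O(39, -295) + D(-209, -103)) = 1/((162 - 295 + 39) + (-5 - 1*(-209) + 3*(-116 - 1*(-103))*(-4 - 209))/(348*(-4 - 209))) = 1/(-94 + (1/348)*(-5 + 209 + 3*(-116 + 103)*(-213))/(-213)) = 1/(-94 + (1/348)*(-1/213)*(-5 + 209 + 3*(-13)*(-213))) = 1/(-94 + (1/348)*(-1/213)*(-5 + 209 + 8307)) = 1/(-94 + (1/348)*(-1/213)*8511) = 1/(-94 - 2837/24708) = 1/(-2325389/24708) = -24708/2325389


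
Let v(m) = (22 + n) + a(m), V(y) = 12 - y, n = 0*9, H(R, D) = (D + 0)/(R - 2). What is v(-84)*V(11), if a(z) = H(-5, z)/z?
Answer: 153/7 ≈ 21.857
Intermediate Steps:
H(R, D) = D/(-2 + R)
n = 0
a(z) = -1/7 (a(z) = (z/(-2 - 5))/z = (z/(-7))/z = (z*(-1/7))/z = (-z/7)/z = -1/7)
v(m) = 153/7 (v(m) = (22 + 0) - 1/7 = 22 - 1/7 = 153/7)
v(-84)*V(11) = 153*(12 - 1*11)/7 = 153*(12 - 11)/7 = (153/7)*1 = 153/7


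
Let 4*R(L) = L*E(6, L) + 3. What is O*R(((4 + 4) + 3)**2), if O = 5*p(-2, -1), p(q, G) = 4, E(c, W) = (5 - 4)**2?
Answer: 620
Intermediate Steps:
E(c, W) = 1 (E(c, W) = 1**2 = 1)
O = 20 (O = 5*4 = 20)
R(L) = 3/4 + L/4 (R(L) = (L*1 + 3)/4 = (L + 3)/4 = (3 + L)/4 = 3/4 + L/4)
O*R(((4 + 4) + 3)**2) = 20*(3/4 + ((4 + 4) + 3)**2/4) = 20*(3/4 + (8 + 3)**2/4) = 20*(3/4 + (1/4)*11**2) = 20*(3/4 + (1/4)*121) = 20*(3/4 + 121/4) = 20*31 = 620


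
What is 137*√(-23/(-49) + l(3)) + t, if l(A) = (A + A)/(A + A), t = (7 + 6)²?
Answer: 169 + 822*√2/7 ≈ 335.07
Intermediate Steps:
t = 169 (t = 13² = 169)
l(A) = 1 (l(A) = (2*A)/((2*A)) = (2*A)*(1/(2*A)) = 1)
137*√(-23/(-49) + l(3)) + t = 137*√(-23/(-49) + 1) + 169 = 137*√(-23*(-1/49) + 1) + 169 = 137*√(23/49 + 1) + 169 = 137*√(72/49) + 169 = 137*(6*√2/7) + 169 = 822*√2/7 + 169 = 169 + 822*√2/7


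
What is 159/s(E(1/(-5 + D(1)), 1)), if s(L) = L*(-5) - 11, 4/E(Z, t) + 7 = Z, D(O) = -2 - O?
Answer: -9063/467 ≈ -19.407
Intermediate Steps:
E(Z, t) = 4/(-7 + Z)
s(L) = -11 - 5*L (s(L) = -5*L - 11 = -11 - 5*L)
159/s(E(1/(-5 + D(1)), 1)) = 159/(-11 - 20/(-7 + 1/(-5 + (-2 - 1*1)))) = 159/(-11 - 20/(-7 + 1/(-5 + (-2 - 1)))) = 159/(-11 - 20/(-7 + 1/(-5 - 3))) = 159/(-11 - 20/(-7 + 1/(-8))) = 159/(-11 - 20/(-7 - 1/8)) = 159/(-11 - 20/(-57/8)) = 159/(-11 - 20*(-8)/57) = 159/(-11 - 5*(-32/57)) = 159/(-11 + 160/57) = 159/(-467/57) = 159*(-57/467) = -9063/467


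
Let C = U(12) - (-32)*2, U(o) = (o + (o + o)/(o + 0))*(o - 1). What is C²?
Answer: 47524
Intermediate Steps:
U(o) = (-1 + o)*(2 + o) (U(o) = (o + (2*o)/o)*(-1 + o) = (o + 2)*(-1 + o) = (2 + o)*(-1 + o) = (-1 + o)*(2 + o))
C = 218 (C = (-2 + 12 + 12²) - (-32)*2 = (-2 + 12 + 144) - 1*(-64) = 154 + 64 = 218)
C² = 218² = 47524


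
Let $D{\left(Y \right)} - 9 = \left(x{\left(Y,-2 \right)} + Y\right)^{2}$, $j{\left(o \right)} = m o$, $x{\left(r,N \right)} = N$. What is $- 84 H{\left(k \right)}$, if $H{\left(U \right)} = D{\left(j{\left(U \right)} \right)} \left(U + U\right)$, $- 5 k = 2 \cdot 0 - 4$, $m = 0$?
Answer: $- \frac{8736}{5} \approx -1747.2$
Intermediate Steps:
$j{\left(o \right)} = 0$ ($j{\left(o \right)} = 0 o = 0$)
$D{\left(Y \right)} = 9 + \left(-2 + Y\right)^{2}$
$k = \frac{4}{5}$ ($k = - \frac{2 \cdot 0 - 4}{5} = - \frac{0 - 4}{5} = \left(- \frac{1}{5}\right) \left(-4\right) = \frac{4}{5} \approx 0.8$)
$H{\left(U \right)} = 26 U$ ($H{\left(U \right)} = \left(9 + \left(-2 + 0\right)^{2}\right) \left(U + U\right) = \left(9 + \left(-2\right)^{2}\right) 2 U = \left(9 + 4\right) 2 U = 13 \cdot 2 U = 26 U$)
$- 84 H{\left(k \right)} = - 84 \cdot 26 \cdot \frac{4}{5} = \left(-84\right) \frac{104}{5} = - \frac{8736}{5}$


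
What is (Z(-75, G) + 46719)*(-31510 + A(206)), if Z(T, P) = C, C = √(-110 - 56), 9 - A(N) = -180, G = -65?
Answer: -1463285799 - 31321*I*√166 ≈ -1.4633e+9 - 4.0354e+5*I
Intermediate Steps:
A(N) = 189 (A(N) = 9 - 1*(-180) = 9 + 180 = 189)
C = I*√166 (C = √(-166) = I*√166 ≈ 12.884*I)
Z(T, P) = I*√166
(Z(-75, G) + 46719)*(-31510 + A(206)) = (I*√166 + 46719)*(-31510 + 189) = (46719 + I*√166)*(-31321) = -1463285799 - 31321*I*√166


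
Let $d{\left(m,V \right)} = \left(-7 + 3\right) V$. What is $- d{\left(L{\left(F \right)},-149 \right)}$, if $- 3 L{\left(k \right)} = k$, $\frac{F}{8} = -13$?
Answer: $-596$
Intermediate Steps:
$F = -104$ ($F = 8 \left(-13\right) = -104$)
$L{\left(k \right)} = - \frac{k}{3}$
$d{\left(m,V \right)} = - 4 V$
$- d{\left(L{\left(F \right)},-149 \right)} = - \left(-4\right) \left(-149\right) = \left(-1\right) 596 = -596$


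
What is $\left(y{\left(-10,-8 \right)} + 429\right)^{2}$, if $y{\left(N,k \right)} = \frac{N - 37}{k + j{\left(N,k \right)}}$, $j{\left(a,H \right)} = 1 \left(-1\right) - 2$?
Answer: $\frac{22714756}{121} \approx 1.8773 \cdot 10^{5}$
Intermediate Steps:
$j{\left(a,H \right)} = -3$ ($j{\left(a,H \right)} = -1 - 2 = -3$)
$y{\left(N,k \right)} = \frac{-37 + N}{-3 + k}$ ($y{\left(N,k \right)} = \frac{N - 37}{k - 3} = \frac{-37 + N}{-3 + k}$)
$\left(y{\left(-10,-8 \right)} + 429\right)^{2} = \left(\frac{-37 - 10}{-3 - 8} + 429\right)^{2} = \left(\frac{1}{-11} \left(-47\right) + 429\right)^{2} = \left(\left(- \frac{1}{11}\right) \left(-47\right) + 429\right)^{2} = \left(\frac{47}{11} + 429\right)^{2} = \left(\frac{4766}{11}\right)^{2} = \frac{22714756}{121}$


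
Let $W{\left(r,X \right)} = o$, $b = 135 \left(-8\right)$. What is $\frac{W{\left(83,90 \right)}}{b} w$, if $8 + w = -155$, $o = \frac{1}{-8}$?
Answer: $- \frac{163}{8640} \approx -0.018866$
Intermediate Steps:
$b = -1080$
$o = - \frac{1}{8} \approx -0.125$
$w = -163$ ($w = -8 - 155 = -163$)
$W{\left(r,X \right)} = - \frac{1}{8}$
$\frac{W{\left(83,90 \right)}}{b} w = - \frac{1}{8 \left(-1080\right)} \left(-163\right) = \left(- \frac{1}{8}\right) \left(- \frac{1}{1080}\right) \left(-163\right) = \frac{1}{8640} \left(-163\right) = - \frac{163}{8640}$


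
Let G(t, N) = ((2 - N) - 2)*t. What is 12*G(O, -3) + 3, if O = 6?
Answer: 219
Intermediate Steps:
G(t, N) = -N*t (G(t, N) = (-N)*t = -N*t)
12*G(O, -3) + 3 = 12*(-1*(-3)*6) + 3 = 12*18 + 3 = 216 + 3 = 219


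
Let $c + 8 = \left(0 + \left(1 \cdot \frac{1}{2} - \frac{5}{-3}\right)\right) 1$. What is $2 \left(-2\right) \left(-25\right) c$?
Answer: $- \frac{1750}{3} \approx -583.33$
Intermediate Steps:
$c = - \frac{35}{6}$ ($c = -8 + \left(0 + \left(1 \cdot \frac{1}{2} - \frac{5}{-3}\right)\right) 1 = -8 + \left(0 + \left(1 \cdot \frac{1}{2} - - \frac{5}{3}\right)\right) 1 = -8 + \left(0 + \left(\frac{1}{2} + \frac{5}{3}\right)\right) 1 = -8 + \left(0 + \frac{13}{6}\right) 1 = -8 + \frac{13}{6} \cdot 1 = -8 + \frac{13}{6} = - \frac{35}{6} \approx -5.8333$)
$2 \left(-2\right) \left(-25\right) c = 2 \left(-2\right) \left(-25\right) \left(- \frac{35}{6}\right) = \left(-4\right) \left(-25\right) \left(- \frac{35}{6}\right) = 100 \left(- \frac{35}{6}\right) = - \frac{1750}{3}$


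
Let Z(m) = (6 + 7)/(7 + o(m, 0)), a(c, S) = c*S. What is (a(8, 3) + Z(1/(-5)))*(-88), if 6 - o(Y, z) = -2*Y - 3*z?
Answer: -138776/63 ≈ -2202.8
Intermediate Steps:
a(c, S) = S*c
o(Y, z) = 6 + 2*Y + 3*z (o(Y, z) = 6 - (-2*Y - 3*z) = 6 - (-3*z - 2*Y) = 6 + (2*Y + 3*z) = 6 + 2*Y + 3*z)
Z(m) = 13/(13 + 2*m) (Z(m) = (6 + 7)/(7 + (6 + 2*m + 3*0)) = 13/(7 + (6 + 2*m + 0)) = 13/(7 + (6 + 2*m)) = 13/(13 + 2*m))
(a(8, 3) + Z(1/(-5)))*(-88) = (3*8 + 13/(13 + 2/(-5)))*(-88) = (24 + 13/(13 + 2*(-1/5)))*(-88) = (24 + 13/(13 - 2/5))*(-88) = (24 + 13/(63/5))*(-88) = (24 + 13*(5/63))*(-88) = (24 + 65/63)*(-88) = (1577/63)*(-88) = -138776/63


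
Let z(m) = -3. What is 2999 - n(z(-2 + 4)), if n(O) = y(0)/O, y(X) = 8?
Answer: 9005/3 ≈ 3001.7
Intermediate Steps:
n(O) = 8/O
2999 - n(z(-2 + 4)) = 2999 - 8/(-3) = 2999 - 8*(-1)/3 = 2999 - 1*(-8/3) = 2999 + 8/3 = 9005/3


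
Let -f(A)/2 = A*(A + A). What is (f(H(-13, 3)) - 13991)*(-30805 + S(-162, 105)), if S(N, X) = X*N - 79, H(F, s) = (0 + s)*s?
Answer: 685602610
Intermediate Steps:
H(F, s) = s² (H(F, s) = s*s = s²)
S(N, X) = -79 + N*X (S(N, X) = N*X - 79 = -79 + N*X)
f(A) = -4*A² (f(A) = -2*A*(A + A) = -2*A*2*A = -4*A²)
(f(H(-13, 3)) - 13991)*(-30805 + S(-162, 105)) = (-4*(3²)² - 13991)*(-30805 + (-79 - 162*105)) = (-4*9² - 13991)*(-30805 + (-79 - 17010)) = (-4*81 - 13991)*(-30805 - 17089) = (-324 - 13991)*(-47894) = -14315*(-47894) = 685602610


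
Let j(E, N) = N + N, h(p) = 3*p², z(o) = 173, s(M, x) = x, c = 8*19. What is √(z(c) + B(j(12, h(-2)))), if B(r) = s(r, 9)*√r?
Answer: √(173 + 18*√6) ≈ 14.734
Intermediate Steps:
c = 152
j(E, N) = 2*N
B(r) = 9*√r
√(z(c) + B(j(12, h(-2)))) = √(173 + 9*√(2*(3*(-2)²))) = √(173 + 9*√(2*(3*4))) = √(173 + 9*√(2*12)) = √(173 + 9*√24) = √(173 + 9*(2*√6)) = √(173 + 18*√6)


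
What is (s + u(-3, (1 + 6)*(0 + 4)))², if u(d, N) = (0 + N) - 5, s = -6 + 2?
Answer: 361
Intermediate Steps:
s = -4
u(d, N) = -5 + N (u(d, N) = N - 5 = -5 + N)
(s + u(-3, (1 + 6)*(0 + 4)))² = (-4 + (-5 + (1 + 6)*(0 + 4)))² = (-4 + (-5 + 7*4))² = (-4 + (-5 + 28))² = (-4 + 23)² = 19² = 361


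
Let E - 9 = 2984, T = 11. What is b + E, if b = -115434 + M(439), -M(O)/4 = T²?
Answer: -112925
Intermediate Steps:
E = 2993 (E = 9 + 2984 = 2993)
M(O) = -484 (M(O) = -4*11² = -4*121 = -484)
b = -115918 (b = -115434 - 484 = -115918)
b + E = -115918 + 2993 = -112925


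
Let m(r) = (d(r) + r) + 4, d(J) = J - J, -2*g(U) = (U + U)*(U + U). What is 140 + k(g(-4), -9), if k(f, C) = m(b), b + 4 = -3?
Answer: 137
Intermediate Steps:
b = -7 (b = -4 - 3 = -7)
g(U) = -2*U² (g(U) = -(U + U)*(U + U)/2 = -2*U*2*U/2 = -2*U²)
d(J) = 0
m(r) = 4 + r (m(r) = (0 + r) + 4 = r + 4 = 4 + r)
k(f, C) = -3 (k(f, C) = 4 - 7 = -3)
140 + k(g(-4), -9) = 140 - 3 = 137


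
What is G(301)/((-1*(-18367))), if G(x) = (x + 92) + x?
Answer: 694/18367 ≈ 0.037785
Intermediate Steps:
G(x) = 92 + 2*x (G(x) = (92 + x) + x = 92 + 2*x)
G(301)/((-1*(-18367))) = (92 + 2*301)/((-1*(-18367))) = (92 + 602)/18367 = 694*(1/18367) = 694/18367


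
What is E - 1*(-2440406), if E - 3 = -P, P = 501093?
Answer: 1939316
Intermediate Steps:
E = -501090 (E = 3 - 1*501093 = 3 - 501093 = -501090)
E - 1*(-2440406) = -501090 - 1*(-2440406) = -501090 + 2440406 = 1939316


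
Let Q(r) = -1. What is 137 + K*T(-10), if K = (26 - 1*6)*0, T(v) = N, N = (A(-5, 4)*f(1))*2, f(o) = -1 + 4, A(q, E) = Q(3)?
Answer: 137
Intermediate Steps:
A(q, E) = -1
f(o) = 3
N = -6 (N = -1*3*2 = -3*2 = -6)
T(v) = -6
K = 0 (K = (26 - 6)*0 = 20*0 = 0)
137 + K*T(-10) = 137 + 0*(-6) = 137 + 0 = 137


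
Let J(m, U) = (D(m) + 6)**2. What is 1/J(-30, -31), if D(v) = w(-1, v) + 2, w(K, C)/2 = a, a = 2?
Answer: 1/144 ≈ 0.0069444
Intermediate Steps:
w(K, C) = 4 (w(K, C) = 2*2 = 4)
D(v) = 6 (D(v) = 4 + 2 = 6)
J(m, U) = 144 (J(m, U) = (6 + 6)**2 = 12**2 = 144)
1/J(-30, -31) = 1/144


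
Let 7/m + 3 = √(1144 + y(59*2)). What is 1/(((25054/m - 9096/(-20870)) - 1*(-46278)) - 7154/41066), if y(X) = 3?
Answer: -79949067824440056404855/30211269660725351242313319051 + 8051278216775218882450*√1147/30211269660725351242313319051 ≈ 6.3793e-6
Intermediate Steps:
m = 7/(-3 + √1147) (m = 7/(-3 + √(1144 + 3)) = 7/(-3 + √1147) ≈ 0.22678)
1/(((25054/m - 9096/(-20870)) - 1*(-46278)) - 7154/41066) = 1/(((25054/(21/1138 + 7*√1147/1138) - 9096/(-20870)) - 1*(-46278)) - 7154/41066) = 1/(((25054/(21/1138 + 7*√1147/1138) - 9096*(-1/20870)) + 46278) - 7154*1/41066) = 1/(((25054/(21/1138 + 7*√1147/1138) + 4548/10435) + 46278) - 3577/20533) = 1/(((4548/10435 + 25054/(21/1138 + 7*√1147/1138)) + 46278) - 3577/20533) = 1/((482915478/10435 + 25054/(21/1138 + 7*√1147/1138)) - 3577/20533) = 1/(9915666183779/214261855 + 25054/(21/1138 + 7*√1147/1138))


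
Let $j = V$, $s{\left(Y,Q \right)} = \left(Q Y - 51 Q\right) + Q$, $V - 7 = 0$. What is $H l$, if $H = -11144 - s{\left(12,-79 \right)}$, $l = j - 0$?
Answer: $-99022$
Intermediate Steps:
$V = 7$ ($V = 7 + 0 = 7$)
$s{\left(Y,Q \right)} = - 50 Q + Q Y$ ($s{\left(Y,Q \right)} = \left(- 51 Q + Q Y\right) + Q = - 50 Q + Q Y$)
$j = 7$
$l = 7$ ($l = 7 - 0 = 7 + 0 = 7$)
$H = -14146$ ($H = -11144 - - 79 \left(-50 + 12\right) = -11144 - \left(-79\right) \left(-38\right) = -11144 - 3002 = -14146$)
$H l = \left(-14146\right) 7 = -99022$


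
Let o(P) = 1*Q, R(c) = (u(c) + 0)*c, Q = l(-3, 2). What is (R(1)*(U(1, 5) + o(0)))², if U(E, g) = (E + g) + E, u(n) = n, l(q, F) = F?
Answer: 81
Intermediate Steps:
U(E, g) = g + 2*E
Q = 2
R(c) = c² (R(c) = (c + 0)*c = c*c = c²)
o(P) = 2 (o(P) = 1*2 = 2)
(R(1)*(U(1, 5) + o(0)))² = (1²*((5 + 2*1) + 2))² = (1*((5 + 2) + 2))² = (1*(7 + 2))² = (1*9)² = 9² = 81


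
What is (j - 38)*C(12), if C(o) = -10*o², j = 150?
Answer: -161280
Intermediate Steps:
(j - 38)*C(12) = (150 - 38)*(-10*12²) = 112*(-10*144) = 112*(-1440) = -161280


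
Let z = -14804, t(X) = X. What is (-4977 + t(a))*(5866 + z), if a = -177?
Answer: 46066452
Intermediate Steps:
(-4977 + t(a))*(5866 + z) = (-4977 - 177)*(5866 - 14804) = -5154*(-8938) = 46066452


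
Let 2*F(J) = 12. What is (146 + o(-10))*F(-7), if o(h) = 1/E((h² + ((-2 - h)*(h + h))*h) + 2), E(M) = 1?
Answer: 882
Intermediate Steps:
F(J) = 6 (F(J) = (½)*12 = 6)
o(h) = 1 (o(h) = 1/1 = 1)
(146 + o(-10))*F(-7) = (146 + 1)*6 = 147*6 = 882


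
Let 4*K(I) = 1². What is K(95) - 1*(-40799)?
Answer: 163197/4 ≈ 40799.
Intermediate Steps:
K(I) = ¼ (K(I) = (¼)*1² = (¼)*1 = ¼)
K(95) - 1*(-40799) = ¼ - 1*(-40799) = ¼ + 40799 = 163197/4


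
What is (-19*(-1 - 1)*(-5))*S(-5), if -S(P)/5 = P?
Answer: -4750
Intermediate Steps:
S(P) = -5*P
(-19*(-1 - 1)*(-5))*S(-5) = (-19*(-1 - 1)*(-5))*(-5*(-5)) = -(-38)*(-5)*25 = -19*10*25 = -190*25 = -4750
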